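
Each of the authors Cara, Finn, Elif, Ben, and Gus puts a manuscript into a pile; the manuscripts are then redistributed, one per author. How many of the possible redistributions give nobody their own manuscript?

Count assignments avoiding every fixed point. For any j of the 5 authors fixed to their own manuscript, the other 5−j can be arranged in (5−j)! ways.
By inclusion–exclusion this is Σ_{j=0}^{5} (−1)^j C(5,j)·(5−j)!.
Computing: 120 − 120 + 60 − 20 + 5 − 1 = 44.

44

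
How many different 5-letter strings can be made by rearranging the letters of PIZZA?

60

Letter multiplicities in PIZZA: A×1, I×1, P×1, Z×2.
The number of distinct arrangements is 5!/(2!) = 120/2 = 60.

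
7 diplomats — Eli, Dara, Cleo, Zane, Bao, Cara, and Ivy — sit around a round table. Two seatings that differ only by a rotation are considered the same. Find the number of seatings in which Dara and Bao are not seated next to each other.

480

All circular seatings of 7 people number (6)! = 720.
Seatings with Dara beside Bao: treat them as a block with 2 internal orders, giving 2 × (5)! = 240.
Subtracting, 720 − 240 = 480.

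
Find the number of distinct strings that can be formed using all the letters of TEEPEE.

Letter multiplicities in TEEPEE: E×4, P×1, T×1.
The number of distinct arrangements is 6!/(4!) = 720/24 = 30.

30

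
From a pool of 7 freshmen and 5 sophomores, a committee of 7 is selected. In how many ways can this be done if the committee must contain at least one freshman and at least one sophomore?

With no constraint there are C(12,7) = 792 possible selections.
Subtract selections that omit an entire group: no freshmen → C(5,7) = 0; no sophomores → C(7,7) = 1.
Both groups omitted at once is impossible, so 792 − 1 = 791.

791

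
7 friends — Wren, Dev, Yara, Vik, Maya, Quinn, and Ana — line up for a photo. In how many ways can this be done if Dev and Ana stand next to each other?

Place the 5 others and the Dev-Ana pair as 6 objects in a line; the pair has 2 internal arrangements.
That gives 2 × 6! = 2 × 720 = 1440.

1440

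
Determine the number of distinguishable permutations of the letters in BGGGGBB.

35

BGGGGBB has 7 letters with B appearing 3 times and G appearing 4 times.
Dividing 7! = 5040 by 4!·3! = 144 for the repeated letters gives 35.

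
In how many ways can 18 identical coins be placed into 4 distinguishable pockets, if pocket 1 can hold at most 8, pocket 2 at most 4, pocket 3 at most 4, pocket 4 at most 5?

Without the upper bounds there are C(21,3) = 1330 ways to split 18 among 4 pockets.
Subtract solutions that violate a single cap (substitute x_i' = x_i − (cap_i+1)): x_1 ≥ 9 gives C(12,3) = 220; x_2 ≥ 5 gives C(16,3) = 560; x_3 ≥ 5 gives C(16,3) = 560; x_4 ≥ 6 gives C(15,3) = 455. Together 1795.
Add back pairs where two caps are both exceeded: 35 + 35 + 20 + 165 + 120 + 120 = 495.
Subtract triples: 0 + 0 + 0 + 10 = 10.
By inclusion–exclusion the count is 1330 − 1795 + 495 − 10 = 20.

20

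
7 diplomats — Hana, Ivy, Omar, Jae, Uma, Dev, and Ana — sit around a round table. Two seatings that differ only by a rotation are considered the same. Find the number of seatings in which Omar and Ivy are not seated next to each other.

All circular seatings of 7 people number (6)! = 720.
Seatings with Omar beside Ivy: treat them as a block with 2 internal orders, giving 2 × (5)! = 240.
Subtracting, 720 − 240 = 480.

480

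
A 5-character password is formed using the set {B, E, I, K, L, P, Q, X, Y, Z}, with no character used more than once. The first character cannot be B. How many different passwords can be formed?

The first character has 10−1 = 9 choices (anything except B).
The remaining 4 characters are filled from the other 9 symbols without repetition: 9 × 8 × 7 × 6 = 3024.
Total: 9 × 3024 = 27216.

27216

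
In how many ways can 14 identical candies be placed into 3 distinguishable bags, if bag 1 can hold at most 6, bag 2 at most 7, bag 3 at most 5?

Ignoring the caps, the number of non-negative solutions to x_1+…+x_3 = 14 is C(16,2) = 120.
Subtract solutions that violate a single cap (substitute x_i' = x_i − (cap_i+1)): x_1 ≥ 7 gives C(9,2) = 36; x_2 ≥ 8 gives C(8,2) = 28; x_3 ≥ 6 gives C(10,2) = 45. Together 109.
Add back pairs where two caps are both exceeded: 0 + 3 + 1 = 4.
By inclusion–exclusion the count is 120 − 109 + 4 = 15.

15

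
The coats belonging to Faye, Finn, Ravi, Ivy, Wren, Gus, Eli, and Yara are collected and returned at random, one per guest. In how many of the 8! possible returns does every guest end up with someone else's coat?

14833

Count assignments avoiding every fixed point. For any j of the 8 guests fixed to their own coat, the other 8−j can be arranged in (8−j)! ways.
By inclusion–exclusion this is Σ_{j=0}^{8} (−1)^j C(8,j)·(8−j)!.
Computing: 40320 − 40320 + 20160 − 6720 + 1680 − 336 + 56 − 8 + 1 = 14833.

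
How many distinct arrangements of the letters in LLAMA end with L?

12

Fix L in the last position and arrange the remaining 4 letters.
Those 4 letters have A appearing twice, giving (4)!/(2!) = 12.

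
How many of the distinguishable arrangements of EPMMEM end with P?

Fix P in the last position and arrange the remaining 5 letters.
Those 5 letters have E appearing twice and M appearing 3 times, giving (5)!/(3!·2!) = 10.

10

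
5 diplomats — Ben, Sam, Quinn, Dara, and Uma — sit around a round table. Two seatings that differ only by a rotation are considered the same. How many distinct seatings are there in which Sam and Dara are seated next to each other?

12

Treat {Sam, Dara} as one unit (2 internal orders) and seat the resulting 4 units around the table: (3)! circular arrangements.
So 2 × (3)! = 2 × 6 = 12.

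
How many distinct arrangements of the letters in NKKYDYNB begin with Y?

Fix Y in the first position and arrange the remaining 7 letters.
Those 7 letters have K appearing twice and N appearing twice, giving (7)!/(2!·2!) = 1260.

1260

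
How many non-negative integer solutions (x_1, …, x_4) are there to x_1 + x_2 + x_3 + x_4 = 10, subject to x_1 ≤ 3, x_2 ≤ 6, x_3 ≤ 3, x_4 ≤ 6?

88

By stars and bars, unrestricted non-negative solutions to x_1+…+x_4 = 10 number C(10+3,3) = 286.
Subtract solutions that violate a single cap (substitute x_i' = x_i − (cap_i+1)): x_1 ≥ 4 gives C(9,3) = 84; x_2 ≥ 7 gives C(6,3) = 20; x_3 ≥ 4 gives C(9,3) = 84; x_4 ≥ 7 gives C(6,3) = 20. Together 208.
Add back pairs where two caps are both exceeded: 0 + 10 + 0 + 0 + 0 + 0 = 10.
By inclusion–exclusion the count is 286 − 208 + 10 = 88.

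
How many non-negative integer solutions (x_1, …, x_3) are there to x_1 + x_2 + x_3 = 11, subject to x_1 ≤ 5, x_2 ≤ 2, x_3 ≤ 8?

Ignoring the caps, the number of non-negative solutions to x_1+…+x_3 = 11 is C(13,2) = 78.
Subtract solutions that violate a single cap (substitute x_i' = x_i − (cap_i+1)): x_1 ≥ 6 gives C(7,2) = 21; x_2 ≥ 3 gives C(10,2) = 45; x_3 ≥ 9 gives C(4,2) = 6. Together 72.
Add back pairs where two caps are both exceeded: 6 + 0 + 0 = 6.
By inclusion–exclusion the count is 78 − 72 + 6 = 12.

12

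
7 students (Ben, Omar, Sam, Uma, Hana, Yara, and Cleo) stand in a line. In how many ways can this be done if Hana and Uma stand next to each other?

Place the 5 others and the Hana-Uma pair as 6 objects in a line; the pair has 2 internal arrangements.
So the count is 2·(6)! = 1440.

1440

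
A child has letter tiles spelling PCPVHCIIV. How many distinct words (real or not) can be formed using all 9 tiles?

22680

PCPVHCIIV has 9 letters with C appearing twice, I appearing twice, P appearing twice, and V appearing twice.
So there are 9! / (2!·2!·2!·2!) = 22680 distinguishable arrangements.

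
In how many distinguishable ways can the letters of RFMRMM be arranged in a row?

RFMRMM has 6 letters with M appearing 3 times and R appearing twice.
So there are 6! / (3!·2!) = 60 distinguishable arrangements.

60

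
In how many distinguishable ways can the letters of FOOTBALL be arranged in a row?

10080

The 8 letters of FOOTBALL have repeats: L appearing twice and O appearing twice.
Dividing 8! = 40320 by 2!·2! = 4 for the repeated letters gives 10080.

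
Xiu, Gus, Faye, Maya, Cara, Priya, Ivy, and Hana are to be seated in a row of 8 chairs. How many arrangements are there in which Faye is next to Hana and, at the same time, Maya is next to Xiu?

Treat {Faye,Hana} as one block (2 orders) and {Maya,Xiu} as another (2 orders).
That leaves 6 units to arrange: 2 × 2 × 6! = 4 × 720 = 2880.

2880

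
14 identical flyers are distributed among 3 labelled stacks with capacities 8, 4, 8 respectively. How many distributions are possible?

25

By stars and bars, unrestricted non-negative solutions to x_1+…+x_3 = 14 number C(14+2,2) = 120.
Subtract solutions that violate a single cap (substitute x_i' = x_i − (cap_i+1)): x_1 ≥ 9 gives C(7,2) = 21; x_2 ≥ 5 gives C(11,2) = 55; x_3 ≥ 9 gives C(7,2) = 21. Together 97.
Add back pairs where two caps are both exceeded: 1 + 0 + 1 = 2.
By inclusion–exclusion the count is 120 − 97 + 2 = 25.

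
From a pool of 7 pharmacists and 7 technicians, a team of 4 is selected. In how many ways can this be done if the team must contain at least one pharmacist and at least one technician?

With no constraint there are C(14,4) = 1001 possible selections.
Selections missing a whole group: no pharmacists → C(7,4) = 35; no technicians → C(7,4) = 35.
Both groups omitted at once is impossible, so 1001 − 70 = 931.

931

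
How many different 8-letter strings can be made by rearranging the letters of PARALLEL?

3360

Letter multiplicities in PARALLEL: A×2, E×1, L×3, P×1, R×1.
Dividing 8! = 40320 by 3!·2! = 12 for the repeated letters gives 3360.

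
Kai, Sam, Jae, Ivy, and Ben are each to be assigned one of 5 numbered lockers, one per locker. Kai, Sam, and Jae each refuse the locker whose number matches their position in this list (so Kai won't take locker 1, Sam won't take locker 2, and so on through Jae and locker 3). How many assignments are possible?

64

Let Aᵢ (for i ∈ {1, 2, 3}) be the placements that put person i in their forbidden locker. Any j of these fix j positions, leaving (5−j)! ways to fill the rest, and there are C(3,j) ways to pick which j.
By inclusion–exclusion, the number of valid placements is Σ_{j=0}^{3} (−1)^j C(3,j)·(5−j)!.
Computing: 120 − 72 + 18 − 2 = 64.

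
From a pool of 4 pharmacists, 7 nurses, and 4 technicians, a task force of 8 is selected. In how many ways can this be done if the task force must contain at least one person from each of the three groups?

Unrestricted: C(15,8) = 6435 ways to pick any 8 of the 15.
Subtract selections that omit an entire group: no pharmacists → C(11,8) = 165; no nurses → C(8,8) = 1; no technicians → C(11,8) = 165.
Add back selections omitting two groups (i.e. drawn from a single group): C(4,8) + C(7,8) + C(4,8) = 0.
By inclusion–exclusion: 6435 − 331 + 0 = 6104.

6104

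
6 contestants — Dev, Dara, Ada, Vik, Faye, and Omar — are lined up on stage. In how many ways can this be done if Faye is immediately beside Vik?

240

Glue Faye and Vik into one block (2 internal orders), leaving 5 units to arrange in a row.
So the count is 2·(5)! = 240.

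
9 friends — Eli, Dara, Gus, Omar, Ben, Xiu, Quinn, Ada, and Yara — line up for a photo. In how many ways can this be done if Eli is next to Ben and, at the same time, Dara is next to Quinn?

20160

Treat {Eli,Ben} as one block (2 orders) and {Dara,Quinn} as another (2 orders).
That leaves 7 units to arrange: 2 × 2 × 7! = 4 × 5040 = 20160.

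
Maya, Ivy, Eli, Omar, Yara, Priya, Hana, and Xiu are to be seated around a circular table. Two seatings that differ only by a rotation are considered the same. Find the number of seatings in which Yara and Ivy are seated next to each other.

Treat {Yara, Ivy} as one unit (2 internal orders) and seat the resulting 7 units around the table: (6)! circular arrangements.
So 2 × (6)! = 2 × 720 = 1440.

1440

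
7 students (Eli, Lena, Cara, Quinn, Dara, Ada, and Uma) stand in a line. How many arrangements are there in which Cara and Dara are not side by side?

Of the 7! = 5040 arrangements, those with Cara and Dara adjacent number 2 × 6! = 1440 (treat the pair as a block with 2 internal orders).
So 5040 − 1440 = 3600 arrangements keep them apart.

3600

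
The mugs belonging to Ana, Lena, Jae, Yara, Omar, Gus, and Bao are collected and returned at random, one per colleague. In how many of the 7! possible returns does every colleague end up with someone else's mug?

Count assignments avoiding every fixed point. For any j of the 7 colleagues fixed to their own mug, the other 7−j can be arranged in (7−j)! ways.
By inclusion–exclusion this is Σ_{j=0}^{7} (−1)^j C(7,j)·(7−j)!.
Computing: 5040 − 5040 + 2520 − 840 + 210 − 42 + 7 − 1 = 1854.

1854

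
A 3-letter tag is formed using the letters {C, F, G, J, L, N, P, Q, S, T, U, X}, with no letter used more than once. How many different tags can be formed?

Choose and order 3 of the 12 symbols: the first letter has 12 options, the next 11, then 10.
12 × 11 × 10 = 1320.

1320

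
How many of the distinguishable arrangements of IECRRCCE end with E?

420

Fix E in the last position and arrange the remaining 7 letters.
Those 7 letters have C appearing 3 times and R appearing twice, giving (7)!/(3!·2!) = 420.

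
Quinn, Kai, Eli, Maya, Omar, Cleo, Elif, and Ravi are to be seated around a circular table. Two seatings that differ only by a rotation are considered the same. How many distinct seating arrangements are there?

Seat Quinn anywhere (absorbing the rotational symmetry), then permute the other 7: (7)! = 5040.

5040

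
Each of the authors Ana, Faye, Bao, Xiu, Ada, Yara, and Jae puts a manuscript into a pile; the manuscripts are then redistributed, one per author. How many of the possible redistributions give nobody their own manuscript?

This is the derangement count D_7: permutations of 7 items with no fixed point.
By inclusion–exclusion this is Σ_{j=0}^{7} (−1)^j C(7,j)·(7−j)!.
Computing: 5040 − 5040 + 2520 − 840 + 210 − 42 + 7 − 1 = 1854.

1854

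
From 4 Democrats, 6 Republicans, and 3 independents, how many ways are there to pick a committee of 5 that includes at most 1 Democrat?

630

Split by how many Democrats are chosen (0 through 1).
Sum: C(4,0)·C(9,5) + C(4,1)·C(9,4) = 126 + 504 = 630.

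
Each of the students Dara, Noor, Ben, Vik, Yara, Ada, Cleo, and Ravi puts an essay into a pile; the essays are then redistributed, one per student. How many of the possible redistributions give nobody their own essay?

14833

Let Aᵢ be the assignments in which student i gets their own essay. We want the size of the complement of A₁∪…∪A_8.
By inclusion–exclusion this is Σ_{j=0}^{8} (−1)^j C(8,j)·(8−j)!.
Computing: 40320 − 40320 + 20160 − 6720 + 1680 − 336 + 56 − 8 + 1 = 14833.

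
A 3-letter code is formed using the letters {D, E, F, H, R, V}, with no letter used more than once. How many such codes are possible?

120

This is a permutation of 3 out of 6: P(6,3) = 6!/3!.
That product is 6 × 5 × 4 = 120.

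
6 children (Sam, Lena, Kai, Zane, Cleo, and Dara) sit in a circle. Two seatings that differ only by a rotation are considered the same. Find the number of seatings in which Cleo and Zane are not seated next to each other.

Without the restriction there are (5)! = 120 seatings.
Seatings with Cleo beside Zane: treat them as a block with 2 internal orders, giving 2 × (4)! = 48.
Subtracting, 120 − 48 = 72.

72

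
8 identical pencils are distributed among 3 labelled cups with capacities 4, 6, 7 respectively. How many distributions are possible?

31

Ignoring the caps, the number of non-negative solutions to x_1+…+x_3 = 8 is C(10,2) = 45.
Subtract solutions that violate a single cap (substitute x_i' = x_i − (cap_i+1)): x_1 ≥ 5 gives C(5,2) = 10; x_2 ≥ 7 gives C(3,2) = 3; x_3 ≥ 8 gives C(2,2) = 1. Together 14.
No two caps can be exceeded simultaneously, so the pair terms are all 0.
By inclusion–exclusion the count is 45 − 14 + 0 = 31.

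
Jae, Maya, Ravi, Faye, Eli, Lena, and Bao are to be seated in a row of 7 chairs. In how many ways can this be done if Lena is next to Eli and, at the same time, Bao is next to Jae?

Treat {Lena,Eli} as one block (2 orders) and {Bao,Jae} as another (2 orders).
That leaves 5 units to arrange: 2 × 2 × 5! = 4 × 120 = 480.

480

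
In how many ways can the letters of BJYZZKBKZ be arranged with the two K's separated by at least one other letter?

11760

There are 9!/(3!·2!·2!) = 15120 arrangements of BJYZZKBKZ in total.
If the two K's are adjacent, glue them into one block, leaving 8 items to arrange: (8)!/(3!·2!) = 3360 ways.
Hence 15120 − 3360 = 11760.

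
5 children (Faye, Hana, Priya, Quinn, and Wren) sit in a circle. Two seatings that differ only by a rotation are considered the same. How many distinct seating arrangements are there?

Fix one person's seat to break rotational symmetry; the remaining 4 people can be arranged in (4)! = 24 ways.

24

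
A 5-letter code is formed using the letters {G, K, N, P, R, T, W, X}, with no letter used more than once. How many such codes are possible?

6720

This is a permutation of 5 out of 8: P(8,5) = 8!/3!.
That product is 8 × 7 × 6 × 5 × 4 = 6720.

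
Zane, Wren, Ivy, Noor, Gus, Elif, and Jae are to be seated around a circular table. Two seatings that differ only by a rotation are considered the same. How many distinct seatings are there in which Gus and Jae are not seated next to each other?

480

All circular seatings of 7 people number (6)! = 720.
Seatings with Gus beside Jae: treat them as a block with 2 internal orders, giving 2 × (5)! = 240.
Subtracting, 720 − 240 = 480.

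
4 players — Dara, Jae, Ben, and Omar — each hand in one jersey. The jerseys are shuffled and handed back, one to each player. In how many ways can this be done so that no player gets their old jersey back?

9

Count assignments avoiding every fixed point. For any j of the 4 players fixed to their old jersey, the other 4−j can be arranged in (4−j)! ways.
By inclusion–exclusion this is Σ_{j=0}^{4} (−1)^j C(4,j)·(4−j)!.
Computing: 24 − 24 + 12 − 4 + 1 = 9.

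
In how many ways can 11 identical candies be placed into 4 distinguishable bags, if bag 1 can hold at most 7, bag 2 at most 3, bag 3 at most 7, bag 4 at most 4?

130

By stars and bars, unrestricted non-negative solutions to x_1+…+x_4 = 11 number C(11+3,3) = 364.
Subtract solutions that violate a single cap (substitute x_i' = x_i − (cap_i+1)): x_1 ≥ 8 gives C(6,3) = 20; x_2 ≥ 4 gives C(10,3) = 120; x_3 ≥ 8 gives C(6,3) = 20; x_4 ≥ 5 gives C(9,3) = 84. Together 244.
Add back pairs where two caps are both exceeded: 0 + 0 + 0 + 0 + 10 + 0 = 10.
By inclusion–exclusion the count is 364 − 244 + 10 = 130.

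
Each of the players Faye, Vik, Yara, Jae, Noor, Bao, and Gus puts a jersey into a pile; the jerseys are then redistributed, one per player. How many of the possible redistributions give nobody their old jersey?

1854

This is the derangement count D_7: permutations of 7 items with no fixed point.
By inclusion–exclusion this is Σ_{j=0}^{7} (−1)^j C(7,j)·(7−j)!.
Computing: 5040 − 5040 + 2520 − 840 + 210 − 42 + 7 − 1 = 1854.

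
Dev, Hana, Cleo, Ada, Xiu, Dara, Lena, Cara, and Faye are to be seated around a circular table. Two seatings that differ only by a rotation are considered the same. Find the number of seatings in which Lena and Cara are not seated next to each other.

All circular seatings of 9 people number (8)! = 40320.
Those with Lena next to Cara: fuse the pair into one unit and seat 8 units around a circle — 2·(7)! = 10080.
Subtracting, 40320 − 10080 = 30240.

30240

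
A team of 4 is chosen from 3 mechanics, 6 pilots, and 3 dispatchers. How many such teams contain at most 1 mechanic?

378

Split by how many mechanics are chosen (0 through 1).
Sum: C(3,0)·C(9,4) + C(3,1)·C(9,3) = 126 + 252 = 378.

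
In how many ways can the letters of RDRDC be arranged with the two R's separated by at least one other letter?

18

Total arrangements of RDRDC: 5!/(2!·2!) = 30.
Arrangements with the R's together: treat RR as one letter, giving (4)!/(2!) = 12.
Subtracting, 30 − 12 = 18 arrangements keep the R's apart.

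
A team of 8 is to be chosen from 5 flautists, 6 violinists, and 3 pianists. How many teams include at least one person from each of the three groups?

Total 8-person selections from all 14: C(14,8) = 3003.
Selections missing a whole group: no flautists → C(9,8) = 9; no violinists → C(8,8) = 1; no pianists → C(11,8) = 165.
Add back selections omitting two groups (i.e. drawn from a single group): C(5,8) + C(6,8) + C(3,8) = 0.
By inclusion–exclusion: 3003 − 175 + 0 = 2828.

2828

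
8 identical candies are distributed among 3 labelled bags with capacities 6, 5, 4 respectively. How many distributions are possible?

26

Ignoring the caps, the number of non-negative solutions to x_1+…+x_3 = 8 is C(10,2) = 45.
Subtract solutions that violate a single cap (substitute x_i' = x_i − (cap_i+1)): x_1 ≥ 7 gives C(3,2) = 3; x_2 ≥ 6 gives C(4,2) = 6; x_3 ≥ 5 gives C(5,2) = 10. Together 19.
No two caps can be exceeded simultaneously, so the pair terms are all 0.
By inclusion–exclusion the count is 45 − 19 + 0 = 26.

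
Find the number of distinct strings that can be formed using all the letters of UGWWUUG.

The 7 letters of UGWWUUG have repeats: G appearing twice, U appearing 3 times, and W appearing twice.
The number of distinct arrangements is 7!/(3!·2!·2!) = 5040/24 = 210.

210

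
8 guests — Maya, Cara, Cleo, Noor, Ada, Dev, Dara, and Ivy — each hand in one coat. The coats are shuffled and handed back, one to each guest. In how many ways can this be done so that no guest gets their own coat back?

14833

Let Aᵢ be the assignments in which guest i gets their own coat. We want the size of the complement of A₁∪…∪A_8.
By inclusion–exclusion this is Σ_{j=0}^{8} (−1)^j C(8,j)·(8−j)!.
Computing: 40320 − 40320 + 20160 − 6720 + 1680 − 336 + 56 − 8 + 1 = 14833.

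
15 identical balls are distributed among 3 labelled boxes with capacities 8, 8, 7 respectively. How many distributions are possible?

44

Without the upper bounds there are C(17,2) = 136 ways to split 15 among 3 boxes.
Subtract solutions that violate a single cap (substitute x_i' = x_i − (cap_i+1)): x_1 ≥ 9 gives C(8,2) = 28; x_2 ≥ 9 gives C(8,2) = 28; x_3 ≥ 8 gives C(9,2) = 36. Together 92.
No two caps can be exceeded simultaneously, so the pair terms are all 0.
By inclusion–exclusion the count is 136 − 92 + 0 = 44.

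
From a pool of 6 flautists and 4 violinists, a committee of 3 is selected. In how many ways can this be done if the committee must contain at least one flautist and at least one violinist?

96

Unrestricted: C(10,3) = 120 ways to pick any 3 of the 10.
Subtract selections that omit an entire group: no flautists → C(4,3) = 4; no violinists → C(6,3) = 20.
Both groups omitted at once is impossible, so 120 − 24 = 96.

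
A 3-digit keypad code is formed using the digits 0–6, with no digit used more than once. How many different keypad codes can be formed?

With no repetition, fill the 3 digits in order: 7 choices, then 6, down to 5.
That product is 7 × 6 × 5 = 210.

210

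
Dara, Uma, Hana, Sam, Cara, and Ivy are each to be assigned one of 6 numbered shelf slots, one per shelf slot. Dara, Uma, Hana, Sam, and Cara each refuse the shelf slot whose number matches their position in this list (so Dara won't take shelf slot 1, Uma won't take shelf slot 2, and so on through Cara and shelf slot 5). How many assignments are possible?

309

Let Aᵢ (for 1 ≤ i ≤ 5) be the placements that put person i in their forbidden shelf slot. Any j of these fix j positions, leaving (6−j)! ways to fill the rest, and there are C(5,j) ways to pick which j.
By inclusion–exclusion, the number of valid placements is Σ_{j=0}^{5} (−1)^j C(5,j)·(6−j)!.
Computing: 720 − 600 + 240 − 60 + 10 − 1 = 309.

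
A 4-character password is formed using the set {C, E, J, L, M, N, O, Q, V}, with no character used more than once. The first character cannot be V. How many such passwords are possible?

2688

The first character has 9−1 = 8 choices (anything except V).
The remaining 3 characters are filled from the other 8 symbols without repetition: 8 × 7 × 6 = 336.
Total: 8 × 336 = 2688.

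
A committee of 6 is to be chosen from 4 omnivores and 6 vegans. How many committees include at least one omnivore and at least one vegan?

Unrestricted: C(10,6) = 210 ways to pick any 6 of the 10.
Selections missing a whole group: no omnivores → C(6,6) = 1; no vegans → C(4,6) = 0.
Both groups omitted at once is impossible, so 210 − 1 = 209.

209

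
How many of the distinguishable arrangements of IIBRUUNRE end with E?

5040

Fix E in the last position and arrange the remaining 8 letters.
Those 8 letters have I appearing twice, R appearing twice, and U appearing twice, giving (8)!/(2!·2!·2!) = 5040.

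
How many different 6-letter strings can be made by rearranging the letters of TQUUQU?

TQUUQU has 6 letters with Q appearing twice and U appearing 3 times.
So there are 6! / (3!·2!) = 60 distinguishable arrangements.

60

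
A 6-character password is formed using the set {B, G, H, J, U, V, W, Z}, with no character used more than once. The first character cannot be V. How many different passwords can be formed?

The first character has 8−1 = 7 choices (anything except V).
The remaining 5 characters are filled from the other 7 symbols without repetition: 7 × 6 × 5 × 4 × 3 = 2520.
Total: 7 × 2520 = 17640.

17640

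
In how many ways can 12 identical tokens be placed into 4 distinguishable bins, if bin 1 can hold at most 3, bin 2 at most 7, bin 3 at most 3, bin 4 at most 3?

By stars and bars, unrestricted non-negative solutions to x_1+…+x_4 = 12 number C(12+3,3) = 455.
Subtract solutions that violate a single cap (substitute x_i' = x_i − (cap_i+1)): x_1 ≥ 4 gives C(11,3) = 165; x_2 ≥ 8 gives C(7,3) = 35; x_3 ≥ 4 gives C(11,3) = 165; x_4 ≥ 4 gives C(11,3) = 165. Together 530.
Add back pairs where two caps are both exceeded: 1 + 35 + 35 + 1 + 1 + 35 = 108.
Subtract triples: 0 + 0 + 1 + 0 = 1.
By inclusion–exclusion the count is 455 − 530 + 108 − 1 = 32.

32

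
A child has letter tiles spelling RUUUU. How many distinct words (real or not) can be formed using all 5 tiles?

The 5 letters of RUUUU have repeats: U appearing 4 times.
Dividing 5! = 120 by 4! = 24 for the repeated letters gives 5.

5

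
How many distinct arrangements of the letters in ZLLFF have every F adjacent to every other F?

12

Treat the 2 copies of F as a single block. The multiset to arrange is then {FF, L, L, Z}, 4 items in all.
That gives (4)!/(2!) = 12 arrangements.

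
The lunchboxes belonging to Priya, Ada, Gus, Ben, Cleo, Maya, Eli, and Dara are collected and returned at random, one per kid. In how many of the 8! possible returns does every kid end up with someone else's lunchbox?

14833

This is the derangement count D_8: permutations of 8 items with no fixed point.
By inclusion–exclusion this is Σ_{j=0}^{8} (−1)^j C(8,j)·(8−j)!.
Computing: 40320 − 40320 + 20160 − 6720 + 1680 − 336 + 56 − 8 + 1 = 14833.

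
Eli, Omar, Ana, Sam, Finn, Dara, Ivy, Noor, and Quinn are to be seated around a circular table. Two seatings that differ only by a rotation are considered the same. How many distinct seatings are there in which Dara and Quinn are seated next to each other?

10080

Treat {Dara, Quinn} as one unit (2 internal orders) and seat the resulting 8 units around the table: (7)! circular arrangements.
So 2 × (7)! = 2 × 5040 = 10080.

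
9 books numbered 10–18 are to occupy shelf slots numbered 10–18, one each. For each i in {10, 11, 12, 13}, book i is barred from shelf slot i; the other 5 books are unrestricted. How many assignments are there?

Let Aᵢ (for 10 ≤ i ≤ 13) be the placements that put book i in its forbidden shelf slot. Any j of these fix j positions, leaving (9−j)! ways to fill the rest, and there are C(4,j) ways to pick which j.
By inclusion–exclusion, the number of valid placements is Σ_{j=0}^{4} (−1)^j C(4,j)·(9−j)!.
Computing: 362880 − 161280 + 30240 − 2880 + 120 = 229080.

229080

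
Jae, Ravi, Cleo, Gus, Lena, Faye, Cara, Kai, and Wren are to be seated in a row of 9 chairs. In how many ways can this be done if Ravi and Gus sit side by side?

Treat {Ravi, Gus} as a single unit. There are 8 units to order, and the pair itself can be ordered 2 ways.
So the count is 2·(8)! = 80640.

80640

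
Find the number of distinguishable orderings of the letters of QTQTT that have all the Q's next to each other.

4

Treat the 2 copies of Q as a single block. The multiset to arrange is then {QQ, T, T, T}, 4 items in all.
That gives (4)!/(3!) = 4 arrangements.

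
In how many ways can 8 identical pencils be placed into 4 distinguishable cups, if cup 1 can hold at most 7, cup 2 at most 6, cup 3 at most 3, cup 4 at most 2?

By stars and bars, unrestricted non-negative solutions to x_1+…+x_4 = 8 number C(8+3,3) = 165.
Subtract solutions that violate a single cap (substitute x_i' = x_i − (cap_i+1)): x_1 ≥ 8 gives C(3,3) = 1; x_2 ≥ 7 gives C(4,3) = 4; x_3 ≥ 4 gives C(7,3) = 35; x_4 ≥ 3 gives C(8,3) = 56. Together 96.
Add back pairs where two caps are both exceeded: 0 + 0 + 0 + 0 + 0 + 4 = 4.
By inclusion–exclusion the count is 165 − 96 + 4 = 73.

73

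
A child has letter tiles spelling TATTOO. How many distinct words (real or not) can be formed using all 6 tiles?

The 6 letters of TATTOO have repeats: O appearing twice and T appearing 3 times.
So there are 6! / (3!·2!) = 60 distinguishable arrangements.

60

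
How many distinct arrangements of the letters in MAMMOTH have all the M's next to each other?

Treat the 3 copies of M as a single block. The multiset to arrange is then {MMM, A, H, O, T}, 5 items in all.
All 5 items are distinct, so there are (5)! = 120 arrangements.

120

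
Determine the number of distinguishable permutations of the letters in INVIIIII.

56

The 8 letters of INVIIIII have repeats: I appearing 6 times.
So there are 8! / (6!) = 56 distinguishable arrangements.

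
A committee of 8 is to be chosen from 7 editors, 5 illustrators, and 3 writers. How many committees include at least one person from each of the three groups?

5894

Unrestricted: C(15,8) = 6435 ways to pick any 8 of the 15.
Subtract selections that omit an entire group: no editors → C(8,8) = 1; no illustrators → C(10,8) = 45; no writers → C(12,8) = 495.
Add back selections omitting two groups (i.e. drawn from a single group): C(7,8) + C(5,8) + C(3,8) = 0.
By inclusion–exclusion: 6435 − 541 + 0 = 5894.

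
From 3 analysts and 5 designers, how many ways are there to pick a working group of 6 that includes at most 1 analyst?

Split by how many analysts are chosen (0 through 1).
Sum: C(3,0)·C(5,6) + C(3,1)·C(5,5) = 0 + 3 = 3.

3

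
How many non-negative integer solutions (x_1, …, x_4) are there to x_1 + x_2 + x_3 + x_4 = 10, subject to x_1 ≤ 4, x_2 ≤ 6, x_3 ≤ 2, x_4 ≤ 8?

97

Without the upper bounds there are C(13,3) = 286 ways to split 10 among 4 variables.
Subtract solutions that violate a single cap (substitute x_i' = x_i − (cap_i+1)): x_1 ≥ 5 gives C(8,3) = 56; x_2 ≥ 7 gives C(6,3) = 20; x_3 ≥ 3 gives C(10,3) = 120; x_4 ≥ 9 gives C(4,3) = 4. Together 200.
Add back pairs where two caps are both exceeded: 0 + 10 + 0 + 1 + 0 + 0 = 11.
By inclusion–exclusion the count is 286 − 200 + 11 = 97.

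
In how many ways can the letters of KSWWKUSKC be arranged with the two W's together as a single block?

3360

Treat the 2 copies of W as a single block. The multiset to arrange is then {WW, C, K, K, K, S, S, U}, 8 items in all.
That gives (8)!/(3!·2!) = 3360 arrangements.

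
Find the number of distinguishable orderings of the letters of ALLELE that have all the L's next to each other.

12

Treat the 3 copies of L as a single block. The multiset to arrange is then {LLL, A, E, E}, 4 items in all.
That gives (4)!/(2!) = 12 arrangements.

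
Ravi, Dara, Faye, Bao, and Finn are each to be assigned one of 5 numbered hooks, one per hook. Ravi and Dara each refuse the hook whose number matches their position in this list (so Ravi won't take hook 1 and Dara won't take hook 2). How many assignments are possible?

Let Aᵢ (for i ∈ {1, 2}) be the placements that put person i in their forbidden hook. Any j of these fix j positions, leaving (5−j)! ways to fill the rest, and there are C(2,j) ways to pick which j.
By inclusion–exclusion, the number of valid placements is Σ_{j=0}^{2} (−1)^j C(2,j)·(5−j)!.
Computing: 120 − 48 + 6 = 78.

78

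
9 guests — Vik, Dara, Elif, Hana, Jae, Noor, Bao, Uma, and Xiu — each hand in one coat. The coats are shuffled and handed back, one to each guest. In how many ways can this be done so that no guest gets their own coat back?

Let Aᵢ be the assignments in which guest i gets their own coat. We want the size of the complement of A₁∪…∪A_9.
By inclusion–exclusion this is Σ_{j=0}^{9} (−1)^j C(9,j)·(9−j)!.
Computing: 362880 − 362880 + 181440 − 60480 + 15120 − 3024 + 504 − 72 + 9 − 1 = 133496.

133496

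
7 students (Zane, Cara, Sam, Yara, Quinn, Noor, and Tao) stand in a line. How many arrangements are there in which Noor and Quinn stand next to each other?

Glue Noor and Quinn into one block (2 internal orders), leaving 6 units to arrange in a row.
That gives 2 × 6! = 2 × 720 = 1440.

1440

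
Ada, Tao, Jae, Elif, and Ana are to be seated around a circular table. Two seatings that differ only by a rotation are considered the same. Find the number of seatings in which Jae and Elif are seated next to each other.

Glue Jae and Elif into a block (2 internal orders). Seating 4 units around a circle gives (3)! arrangements.
So 2 × (3)! = 2 × 6 = 12.

12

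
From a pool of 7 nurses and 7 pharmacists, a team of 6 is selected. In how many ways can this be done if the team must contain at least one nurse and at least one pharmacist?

2989

Total 6-person selections from all 14: C(14,6) = 3003.
Selections missing a whole group: no nurses → C(7,6) = 7; no pharmacists → C(7,6) = 7.
Both groups omitted at once is impossible, so 3003 − 14 = 2989.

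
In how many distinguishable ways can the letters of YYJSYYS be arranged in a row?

105

YYJSYYS has 7 letters with S appearing twice and Y appearing 4 times.
Dividing 7! = 5040 by 4!·2! = 48 for the repeated letters gives 105.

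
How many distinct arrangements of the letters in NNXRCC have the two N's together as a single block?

60

Treat the 2 copies of N as a single block. The multiset to arrange is then {NN, C, C, R, X}, 5 items in all.
That gives (5)!/(2!) = 60 arrangements.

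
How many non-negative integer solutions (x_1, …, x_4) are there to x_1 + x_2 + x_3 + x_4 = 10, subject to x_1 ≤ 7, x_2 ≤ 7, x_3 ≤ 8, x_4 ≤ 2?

142

Ignoring the caps, the number of non-negative solutions to x_1+…+x_4 = 10 is C(13,3) = 286.
Subtract solutions that violate a single cap (substitute x_i' = x_i − (cap_i+1)): x_1 ≥ 8 gives C(5,3) = 10; x_2 ≥ 8 gives C(5,3) = 10; x_3 ≥ 9 gives C(4,3) = 4; x_4 ≥ 3 gives C(10,3) = 120. Together 144.
No two caps can be exceeded simultaneously, so the pair terms are all 0.
By inclusion–exclusion the count is 286 − 144 + 0 = 142.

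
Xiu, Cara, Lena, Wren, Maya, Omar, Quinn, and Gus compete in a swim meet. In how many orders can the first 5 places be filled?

There are 8 choices for 1st place, 7 for 2nd, and so on down to 4 for position 5.
That gives 8 × 7 × 6 × 5 × 4 = 6720.

6720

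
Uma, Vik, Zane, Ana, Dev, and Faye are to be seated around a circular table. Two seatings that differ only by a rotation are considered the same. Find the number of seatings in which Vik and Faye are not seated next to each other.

Without the restriction there are (5)! = 120 seatings.
Those with Vik next to Faye: fuse the pair into one unit and seat 5 units around a circle — 2·(4)! = 48.
Subtracting, 120 − 48 = 72.

72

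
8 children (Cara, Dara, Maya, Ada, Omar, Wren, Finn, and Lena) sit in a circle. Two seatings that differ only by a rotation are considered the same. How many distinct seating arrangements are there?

Seat Cara anywhere (absorbing the rotational symmetry), then permute the other 7: (7)! = 5040.

5040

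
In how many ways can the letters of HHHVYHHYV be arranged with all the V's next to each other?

Treat the 2 copies of V as a single block. The multiset to arrange is then {VV, H, H, H, H, H, Y, Y}, 8 items in all.
That gives (8)!/(5!·2!) = 168 arrangements.

168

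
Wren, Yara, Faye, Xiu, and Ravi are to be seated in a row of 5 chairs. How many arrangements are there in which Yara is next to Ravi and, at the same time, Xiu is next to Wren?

24

Treat {Yara,Ravi} as one block (2 orders) and {Xiu,Wren} as another (2 orders).
That leaves 3 units to arrange: 2 × 2 × 3! = 4 × 6 = 24.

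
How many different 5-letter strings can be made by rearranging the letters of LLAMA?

30

Letter multiplicities in LLAMA: A×2, L×2, M×1.
Dividing 5! = 120 by 2!·2! = 4 for the repeated letters gives 30.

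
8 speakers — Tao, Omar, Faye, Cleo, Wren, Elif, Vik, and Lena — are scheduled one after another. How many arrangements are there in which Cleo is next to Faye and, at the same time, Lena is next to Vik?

Treat {Cleo,Faye} as one block (2 orders) and {Lena,Vik} as another (2 orders).
That leaves 6 units to arrange: 2 × 2 × 6! = 4 × 720 = 2880.

2880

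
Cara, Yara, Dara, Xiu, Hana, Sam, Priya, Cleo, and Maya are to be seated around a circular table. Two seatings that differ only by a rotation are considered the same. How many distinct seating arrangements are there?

40320

Fix one person's seat to break rotational symmetry; the remaining 8 people can be arranged in (8)! = 40320 ways.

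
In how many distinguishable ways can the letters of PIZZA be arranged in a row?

The 5 letters of PIZZA have repeats: Z appearing twice.
The number of distinct arrangements is 5!/(2!) = 120/2 = 60.

60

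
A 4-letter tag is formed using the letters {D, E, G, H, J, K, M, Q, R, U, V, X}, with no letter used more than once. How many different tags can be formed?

11880

Choose and order 4 of the 12 symbols: the first letter has 12 options, the next 11, then 10, 9.
That product is 12 × 11 × 10 × 9 = 11880.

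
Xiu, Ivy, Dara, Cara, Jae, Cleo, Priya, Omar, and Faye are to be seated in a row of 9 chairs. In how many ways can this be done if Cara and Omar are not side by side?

There are 9! = 362880 arrangements in all. If Cara and Omar are adjacent, merging them into one block gives 2·(8)! = 80640 arrangements.
So 362880 − 80640 = 282240 arrangements keep them apart.

282240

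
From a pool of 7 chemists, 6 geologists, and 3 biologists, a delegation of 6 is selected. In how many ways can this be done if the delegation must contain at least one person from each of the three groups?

Total 6-person selections from all 16: C(16,6) = 8008.
Selections missing a whole group: no chemists → C(9,6) = 84; no geologists → C(10,6) = 210; no biologists → C(13,6) = 1716.
Add back selections omitting two groups (i.e. drawn from a single group): C(7,6) + C(6,6) + C(3,6) = 8.
By inclusion–exclusion: 8008 − 2010 + 8 = 6006.

6006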